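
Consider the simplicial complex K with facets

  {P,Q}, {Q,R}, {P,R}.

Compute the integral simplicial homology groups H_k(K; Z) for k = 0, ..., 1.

We work with the vertex ordering P < Q < R. The simplices of K, each written with vertices in increasing order, are:

  0-simplices (3): P, Q, R
  1-simplices (3): PQ, PR, QR

giving chain groups C_0 ≅ Z^3, C_1 ≅ Z^3.

∂_1: C_1 → C_0 maps an edge to its endpoints' difference, ∂[p,q] = q − p. For instance
  ∂PR = R − P.
As a 3×3 matrix over Z this has rank 2, with invariant factors (1,1).

Computing H_k = (kernel of ∂_k) / (image of ∂_{k+1}):

  H_0: rank C_0 − rank ∂_1 = 3 − 2 = 1, and the invariant factors of ∂_1 are all 1, so H_0 = Z.
  H_1: rank ker ∂_1 − rank ∂_2 = (3 − 2) − 0 = 1, and there is no ∂_2, so H_1 = Z.

H_0 ≅ Z,  H_1 ≅ Z.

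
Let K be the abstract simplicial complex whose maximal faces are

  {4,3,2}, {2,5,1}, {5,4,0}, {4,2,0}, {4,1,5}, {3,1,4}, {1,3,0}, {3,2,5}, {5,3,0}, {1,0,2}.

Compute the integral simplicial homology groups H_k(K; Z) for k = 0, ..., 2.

H_0 ≅ Z,  H_1 ≅ Z/2,  H_2 = 0.

Take the total order 0 < 1 < 2 < 3 < 4 < 5 on the vertex set. Then K (dimension 2) consists of the simplices:

  0-simplices (6): [0], [1], [2], [3], [4], [5]
  1-simplices (15): [0,1], [0,2], [0,3], [0,4], [0,5], [1,2], [1,3], [1,4], [1,5], [2,3], [2,4], [2,5], [3,4], [3,5], [4,5]
  2-simplices (10): [0,1,2], [0,1,3], [0,2,4], [0,3,5], [0,4,5], [1,2,5], [1,3,4], [1,4,5], [2,3,4], [2,3,5]

so the chain groups are C_0 ≅ Z^6, C_1 ≅ Z^15, C_2 ≅ Z^10.

∂_1: C_1 → C_0 maps an edge to its endpoints' difference, ∂[p,q] = q − p.
As a 6×15 matrix over Z this has rank 5, with invariant factors (1,1,1,1,1).

Boundary ∂_2: C_2 → C_1 acts by ∂[p,q,r] = [q,r] − [p,r] + [p,q]. For instance
  ∂[0,4,5] = [4,5] − [0,5] + [0,4],
  ∂[1,2,5] = [2,5] − [1,5] + [1,2].
As a 15×10 matrix over Z this has rank 10, with invariant factors (1,1,1,1,1,1,1,1,1,2).

Now H_k = ker ∂_k / im ∂_{k+1}, so:

  H_0: rank C_0 − rank ∂_1 = 6 − 5 = 1, and the invariant factors of ∂_1 are all 1, so H_0 = Z.
  H_1: rank ker ∂_1 − rank ∂_2 = (15 − 5) − 10 = 0, and ∂_2 has invariant factor 2 > 1, so H_1 = Z/2.
  H_2: rank ker ∂_2 − rank ∂_3 = (10 − 10) − 0 = 0, and there is no ∂_3, so H_2 = 0.

As a check, the Euler characteristic is 6 − 15 + 10 = 1, which agrees with 1 − 0 + 0 = 1.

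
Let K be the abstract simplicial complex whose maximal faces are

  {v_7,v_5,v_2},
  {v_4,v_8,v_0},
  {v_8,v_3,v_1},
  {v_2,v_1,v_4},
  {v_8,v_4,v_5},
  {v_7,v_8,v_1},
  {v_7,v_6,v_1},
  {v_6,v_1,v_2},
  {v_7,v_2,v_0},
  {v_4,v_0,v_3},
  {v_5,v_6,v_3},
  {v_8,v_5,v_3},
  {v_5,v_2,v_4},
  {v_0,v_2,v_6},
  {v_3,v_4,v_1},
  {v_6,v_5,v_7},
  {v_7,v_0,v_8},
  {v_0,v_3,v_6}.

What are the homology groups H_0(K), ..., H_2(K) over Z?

Fix the vertex order v_0 < v_1 < v_2 < v_3 < v_4 < v_5 < v_6 < v_7 < v_8 and write every simplex with vertices in increasing order. Then dim K = 2 and the simplices of K are:

  0-simplices (9): [v_0], [v_1], [v_2], [v_3], [v_4], [v_5], [v_6], [v_7], [v_8]
  1-simplices (27): (27 of them)
  2-simplices (18): (18 of them)

Hence C_0 ≅ Z^9, C_1 ≅ Z^27, C_2 ≅ Z^18.

∂_1: C_1 → C_0 sends each edge [p,q] (with p < q) to q − p.
This gives a 9×27 integer matrix of rank 8; reducing to Smith normal form yields diagonal entries (1,1,1,1,1,1,1,1).

Boundary ∂_2: C_2 → C_1 maps a triangle to the signed sum of its edges. For instance
  ∂[v_5,v_6,v_7] = [v_6,v_7] − [v_5,v_7] + [v_5,v_6],
  ∂[v_0,v_3,v_6] = [v_3,v_6] − [v_0,v_6] + [v_0,v_3].
The resulting 27×18 matrix has rank 18, and its Smith normal form has invariant factors (1,1,1,1,1,1,1,1,1,1,1,1,1,1,1,1,1,2).

Reading off H_k = ker ∂_k / im ∂_{k+1}:

  H_0: rank C_0 − rank ∂_1 = 9 − 8 = 1, and the invariant factors of ∂_1 are all 1, so H_0 ≅ Z.
  H_1: rank ker ∂_1 − rank ∂_2 = (27 − 8) − 18 = 1, and ∂_2 has invariant factor 2 > 1, so H_1 ≅ Z ⊕ Z/2Z.
  H_2: rank ker ∂_2 − rank ∂_3 = (18 − 18) − 0 = 0, and there is no ∂_3, so H_2 ≅ 0.

As a check, the Euler characteristic is 9 − 27 + 18 = 0, which agrees with 1 − 1 + 0 = 0.

H_0 = Z,  H_1 = Z ⊕ Z/2Z,  H_2 = 0.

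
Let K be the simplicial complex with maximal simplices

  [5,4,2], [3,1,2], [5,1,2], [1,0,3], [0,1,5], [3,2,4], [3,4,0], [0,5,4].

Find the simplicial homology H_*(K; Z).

H_0 ≅ Z,  H_1 = 0,  H_2 ≅ Z.

Take the total order 0 < 1 < 2 < 3 < 4 < 5 on the vertex set. Then K (dimension 2) consists of the simplices:

  0-simplices (6): [0], [1], [2], [3], [4], [5]
  1-simplices (12): [0,1], [0,3], [0,4], [0,5], [1,2], [1,3], [1,5], [2,3], [2,4], [2,5], [3,4], [4,5]
  2-simplices (8): [0,1,3], [0,1,5], [0,3,4], [0,4,5], [1,2,3], [1,2,5], [2,3,4], [2,4,5]

Hence C_0 ≅ Z^6, C_1 ≅ Z^12, C_2 ≅ Z^8.

Boundary ∂_1: C_1 → C_0 maps an edge to its endpoints' difference, ∂[p,q] = q − p.
The resulting 6×12 matrix has rank 5, and its Smith normal form has invariant factors (1,1,1,1,1).

The boundary map ∂_2: C_2 → C_1 sends each 2-simplex [p,q,r] to [q,r] − [p,r] + [p,q]. For instance
  ∂[0,3,4] = [3,4] − [0,4] + [0,3],
  ∂[0,1,5] = [1,5] − [0,5] + [0,1].
The 12×8 boundary matrix has rank 7 and Smith normal form diag(1,1,1,1,1,1,1).

From H_k ≅ ker(∂_k) / im(∂_{k+1}) we obtain:

  H_0: rank C_0 − rank ∂_1 = 6 − 5 = 1, and the invariant factors of ∂_1 are all 1, so H_0 ≅ Z.
  H_1: rank ker ∂_1 − rank ∂_2 = (12 − 5) − 7 = 0, and the invariant factors of ∂_2 are all 1, so H_1 ≅ 0.
  H_2: rank ker ∂_2 − rank ∂_3 = (8 − 7) − 0 = 1, and there is no ∂_3, so H_2 ≅ Z.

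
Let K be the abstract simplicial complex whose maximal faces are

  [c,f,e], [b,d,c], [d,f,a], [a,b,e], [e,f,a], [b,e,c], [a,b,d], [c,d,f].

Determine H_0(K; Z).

K has 6 vertices, 12 edges, 8 triangles.
rank ∂_0 = 0, rank ∂_1 = 5 ⇒ b_0 = 6 − 0 − 5 = 1; all invariant factors of ∂_1 are 1 so no torsion. So H_0 = Z.

H_0 = Z.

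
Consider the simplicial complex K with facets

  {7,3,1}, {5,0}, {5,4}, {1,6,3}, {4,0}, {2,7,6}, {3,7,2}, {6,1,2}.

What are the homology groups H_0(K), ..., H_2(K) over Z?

H_0 = Z^2,  H_1 = Z^2,  H_2 = 0.

K has 8 vertices, 13 edges, 5 triangles.
rank ∂_0 = 0, rank ∂_1 = 6 ⇒ b_0 = 8 − 0 − 6 = 2; all invariant factors of ∂_1 are 1 so no torsion. So H_0 = Z^2.
rank ∂_1 = 6, rank ∂_2 = 5 ⇒ b_1 = 13 − 6 − 5 = 2; all invariant factors of ∂_2 are 1 so no torsion. So H_1 = Z^2.
rank ∂_2 = 5, rank ∂_3 = 0 ⇒ b_2 = 5 − 5 − 0 = 0. So H_2 = 0.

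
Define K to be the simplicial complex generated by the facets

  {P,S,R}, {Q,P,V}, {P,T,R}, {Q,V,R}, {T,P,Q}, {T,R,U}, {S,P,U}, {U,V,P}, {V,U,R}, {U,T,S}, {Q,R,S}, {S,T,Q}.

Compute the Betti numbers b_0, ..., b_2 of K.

b_0 = 1, b_1 = 0, b_2 = 0.

We work with the vertex ordering P < Q < R < S < T < U < V. The simplices of K, each written with vertices in increasing order, are:

  0-simplices (7): P, Q, R, S, T, U, V
  1-simplices (18): PQ, PR, PS, PT, PU, PV, QR, QS, QT, QV, RS, RT, RU, RV, ST, SU, TU, UV
  2-simplices (12): PQT, PQV, PRS, PRT, PSU, PUV, QRS, QRV, QST, RTU, RUV, STU

so the chain groups are C_0 ≅ Z^7, C_1 ≅ Z^18, C_2 ≅ Z^12.

The boundary map ∂_1: C_1 → C_0 is given by ∂[p,q] = [q] − [p].
The 7×18 boundary matrix has rank 6 and Smith normal form diag(1,1,1,1,1,1).

The boundary map ∂_2: C_2 → C_1 maps a triangle to the signed sum of its edges. For instance
  ∂QST = ST − QT + QS,
  ∂PUV = UV − PV + PU.
The resulting 18×12 matrix has rank 12, and its Smith normal form has invariant factors (1,1,1,1,1,1,1,1,1,1,1,2).

Computing H_k = (kernel of ∂_k) / (image of ∂_{k+1}):

  H_0: rank C_0 − rank ∂_1 = 7 − 6 = 1, and the invariant factors of ∂_1 are all 1, so H_0 ≅ Z.
  H_1: rank ker ∂_1 − rank ∂_2 = (18 − 6) − 12 = 0, and ∂_2 has invariant factor 2 > 1, so H_1 ≅ Z/2.
  H_2: rank ker ∂_2 − rank ∂_3 = (12 − 12) − 0 = 0, and there is no ∂_3, so H_2 ≅ 0.

As a check, the Euler characteristic is 7 − 18 + 12 = 1, which agrees with 1 − 0 + 0 = 1.
(K is a triangulation of the real projective plane RP^2.)

Hence the Betti numbers are b_0 = 1, b_1 = 0, b_2 = 0.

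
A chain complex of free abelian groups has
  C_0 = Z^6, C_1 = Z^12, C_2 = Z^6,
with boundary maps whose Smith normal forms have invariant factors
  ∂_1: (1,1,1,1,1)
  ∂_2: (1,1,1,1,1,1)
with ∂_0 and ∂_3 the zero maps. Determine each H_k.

H_0: b_0 = 6 − 0 − 5 = 1; torsion from ∂_1 factors > 1: none. So H_0 ≅ Z.
H_1: b_1 = 12 − 5 − 6 = 1; torsion from ∂_2 factors > 1: none. So H_1 ≅ Z.
H_2: b_2 = 6 − 6 − 0 = 0; torsion from ∂_3 factors > 1: none. So H_2 ≅ 0.

H_0 ≅ Z,  H_1 ≅ Z,  H_2 = 0.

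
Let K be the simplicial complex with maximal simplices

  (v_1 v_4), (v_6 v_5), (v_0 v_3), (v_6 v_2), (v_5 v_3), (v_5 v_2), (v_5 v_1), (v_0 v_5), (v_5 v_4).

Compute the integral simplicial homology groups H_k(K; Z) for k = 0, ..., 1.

Fix the vertex order v_0 < v_1 < v_2 < v_3 < v_4 < v_5 < v_6 and write every simplex with vertices in increasing order. Then dim K = 1 and the simplices of K are:

  0-simplices (7): [v_0], [v_1], [v_2], [v_3], [v_4], [v_5], [v_6]
  1-simplices (9): [v_0,v_3], [v_0,v_5], [v_1,v_4], [v_1,v_5], [v_2,v_5], [v_2,v_6], [v_3,v_5], [v_4,v_5], [v_5,v_6]

giving chain groups C_0 ≅ Z^7, C_1 ≅ Z^9.

∂_1: C_1 → C_0 sends each edge [p,q] (with p < q) to q − p. For instance
  ∂[v_1,v_5] = [v_5] − [v_1].
The 7×9 boundary matrix has rank 6 and Smith normal form diag(1,1,1,1,1,1).

From H_k ≅ ker(∂_k) / im(∂_{k+1}) we obtain:

  H_0: rank C_0 − rank ∂_1 = 7 − 6 = 1, and the invariant factors of ∂_1 are all 1, so H_0 ≅ Z.
  H_1: rank ker ∂_1 − rank ∂_2 = (9 − 6) − 0 = 3, and there is no ∂_2, so H_1 ≅ Z^3.

(K is a triangulation of a wedge of 3 circles.)

H_0 = Z,  H_1 = Z^3.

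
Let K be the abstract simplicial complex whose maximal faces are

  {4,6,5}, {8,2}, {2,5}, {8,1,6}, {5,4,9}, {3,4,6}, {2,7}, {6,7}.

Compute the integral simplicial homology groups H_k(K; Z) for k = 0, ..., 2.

Fix the vertex order 1 < 2 < 3 < 4 < 5 < 6 < 7 < 8 < 9 and write every simplex with vertices in increasing order. Then dim K = 2 and the simplices of K are:

  0-simplices (9): [1], [2], [3], [4], [5], [6], [7], [8], [9]
  1-simplices (14): [1,6], [1,8], [2,5], [2,7], [2,8], [3,4], [3,6], [4,5], [4,6], [4,9], [5,6], [5,9], [6,7], [6,8]
  2-simplices (4): [1,6,8], [3,4,6], [4,5,6], [4,5,9]

giving chain groups C_0 ≅ Z^9, C_1 ≅ Z^14, C_2 ≅ Z^4.

Boundary ∂_1: C_1 → C_0 sends each edge [p,q] (with p < q) to q − p.
This gives a 9×14 integer matrix of rank 8; reducing to Smith normal form yields diagonal entries (1,1,1,1,1,1,1,1).

Boundary ∂_2: C_2 → C_1 acts by ∂[p,q,r] = [q,r] − [p,r] + [p,q]. For instance
  ∂[1,6,8] = [6,8] − [1,8] + [1,6],
  ∂[4,5,9] = [5,9] − [4,9] + [4,5].
The 14×4 boundary matrix has rank 4 and Smith normal form diag(1,1,1,1).

Reading off H_k = ker ∂_k / im ∂_{k+1}:

  H_0: rank C_0 − rank ∂_1 = 9 − 8 = 1, and the invariant factors of ∂_1 are all 1, so H_0 ≅ Z.
  H_1: rank ker ∂_1 − rank ∂_2 = (14 − 8) − 4 = 2, and the invariant factors of ∂_2 are all 1, so H_1 ≅ Z^2.
  H_2: rank ker ∂_2 − rank ∂_3 = (4 − 4) − 0 = 0, and there is no ∂_3, so H_2 ≅ 0.

H_0 = Z,  H_1 = Z^2,  H_2 = 0.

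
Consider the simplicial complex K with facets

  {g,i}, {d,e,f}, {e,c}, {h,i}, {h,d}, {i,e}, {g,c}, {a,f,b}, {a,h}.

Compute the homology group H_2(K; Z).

K has 9 vertices, 13 edges, 2 triangles.
rank ∂_2 = 2, rank ∂_3 = 0 ⇒ b_2 = 2 − 2 − 0 = 0. So H_2 = 0.

H_2 = 0.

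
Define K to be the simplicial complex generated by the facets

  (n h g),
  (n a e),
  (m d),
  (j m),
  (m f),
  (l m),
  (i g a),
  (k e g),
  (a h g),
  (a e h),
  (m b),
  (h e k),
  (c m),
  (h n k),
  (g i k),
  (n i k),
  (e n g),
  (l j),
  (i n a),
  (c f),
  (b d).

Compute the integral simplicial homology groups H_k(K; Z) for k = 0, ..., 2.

H_0 = Z^2,  H_1 = Z^3 ⊕ Z_2,  H_2 = 0.

Fix the vertex order a < b < c < d < e < f < g < h < i < j < k < l < m < n and write every simplex with vertices in increasing order. Then dim K = 2 and the simplices of K are:

  0-simplices (14): a, b, c, d, e, f, g, h, i, j, k, l, m, n
  1-simplices (27): ae, ag, ah, ai, an, bd, bm, cf, cm, dm, eg, eh, ek, en, fm, gh, gi, gk, gn, hk, hn, ik, in, jl, jm, kn, lm
  2-simplices (12): aeh, aen, agh, agi, ain, egk, egn, ehk, ghn, gik, hkn, ikn

Hence C_0 ≅ Z^14, C_1 ≅ Z^27, C_2 ≅ Z^12.

Boundary ∂_1: C_1 → C_0 is given by ∂[p,q] = [q] − [p]. For instance
  ∂ae = e − a.
The resulting 14×27 matrix has rank 12, and its Smith normal form has invariant factors (1,1,1,1,1,1,1,1,1,1,1,1).

The boundary map ∂_2: C_2 → C_1 maps a triangle to the signed sum of its edges. For instance
  ∂hkn = kn − hn + hk,
  ∂gik = ik − gk + gi.
As a 27×12 matrix over Z this has rank 12, with invariant factors (1,1,1,1,1,1,1,1,1,1,1,2).

From H_k ≅ ker(∂_k) / im(∂_{k+1}) we obtain:

  H_0: rank C_0 − rank ∂_1 = 14 − 12 = 2, and the invariant factors of ∂_1 are all 1, so H_0 = Z^2.
  H_1: rank ker ∂_1 − rank ∂_2 = (27 − 12) − 12 = 3, and ∂_2 has invariant factor 2 > 1, so H_1 = Z^3 ⊕ Z_2.
  H_2: rank ker ∂_2 − rank ∂_3 = (12 − 12) − 0 = 0, and there is no ∂_3, so H_2 = 0.

(K is a triangulation of the disjoint union of the real projective plane RP^2 and a wedge of 3 circles.)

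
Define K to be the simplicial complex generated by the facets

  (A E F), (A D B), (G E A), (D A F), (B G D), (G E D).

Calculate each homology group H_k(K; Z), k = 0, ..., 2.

K has 6 vertices, 12 edges, 6 triangles.
rank ∂_0 = 0, rank ∂_1 = 5 ⇒ b_0 = 6 − 0 − 5 = 1; all invariant factors of ∂_1 are 1 so no torsion. So H_0 = Z.
rank ∂_1 = 5, rank ∂_2 = 6 ⇒ b_1 = 12 − 5 − 6 = 1; all invariant factors of ∂_2 are 1 so no torsion. So H_1 = Z.
rank ∂_2 = 6, rank ∂_3 = 0 ⇒ b_2 = 6 − 6 − 0 = 0. So H_2 = 0.

H_0 ≅ Z,  H_1 ≅ Z,  H_2 = 0.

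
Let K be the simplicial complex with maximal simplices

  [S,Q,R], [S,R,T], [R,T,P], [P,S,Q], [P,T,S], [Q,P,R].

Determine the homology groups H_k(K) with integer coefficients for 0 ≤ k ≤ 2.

H_0 = Z,  H_1 = 0,  H_2 = Z.

Take the total order P < Q < R < S < T on the vertex set. Then K (dimension 2) consists of the simplices:

  0-simplices (5): P, Q, R, S, T
  1-simplices (9): PQ, PR, PS, PT, QR, QS, RS, RT, ST
  2-simplices (6): PQR, PQS, PRT, PST, QRS, RST

so the chain groups are C_0 ≅ Z^5, C_1 ≅ Z^9, C_2 ≅ Z^6.

Boundary ∂_1: C_1 → C_0 maps an edge to its endpoints' difference, ∂[p,q] = q − p. For instance
  ∂PQ = Q − P.
The 5×9 boundary matrix has rank 4 and Smith normal form diag(1,1,1,1).

∂_2: C_2 → C_1 sends each 2-simplex [p,q,r] to [q,r] − [p,r] + [p,q]. For instance
  ∂PST = ST − PT + PS,
  ∂RST = ST − RT + RS.
The 9×6 boundary matrix has rank 5 and Smith normal form diag(1,1,1,1,1).

Computing H_k = (kernel of ∂_k) / (image of ∂_{k+1}):

  H_0: rank C_0 − rank ∂_1 = 5 − 4 = 1, and the invariant factors of ∂_1 are all 1, so H_0 ≅ Z.
  H_1: rank ker ∂_1 − rank ∂_2 = (9 − 4) − 5 = 0, and the invariant factors of ∂_2 are all 1, so H_1 ≅ 0.
  H_2: rank ker ∂_2 − rank ∂_3 = (6 − 5) − 0 = 1, and there is no ∂_3, so H_2 ≅ Z.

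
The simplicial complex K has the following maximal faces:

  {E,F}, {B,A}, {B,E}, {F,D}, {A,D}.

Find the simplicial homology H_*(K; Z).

H_0 ≅ Z,  H_1 ≅ Z.

K has 5 vertices, 5 edges.
rank ∂_0 = 0, rank ∂_1 = 4 ⇒ b_0 = 5 − 0 − 4 = 1; all invariant factors of ∂_1 are 1 so no torsion. So H_0 = Z.
rank ∂_1 = 4, rank ∂_2 = 0 ⇒ b_1 = 5 − 4 − 0 = 1. So H_1 = Z.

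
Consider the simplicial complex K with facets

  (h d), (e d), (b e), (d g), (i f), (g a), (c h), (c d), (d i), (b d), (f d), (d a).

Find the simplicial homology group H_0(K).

Order the vertices as a < b < c < d < e < f < g < h < i. Listing each simplex with vertices in this order, K has dimension 1 with simplices:

  0-simplices (9): a, b, c, d, e, f, g, h, i
  1-simplices (12): ad, ag, bd, be, cd, ch, de, df, dg, dh, di, fi

Hence C_0 ≅ Z^9, C_1 ≅ Z^12.

Boundary ∂_1: C_1 → C_0 is given by ∂[p,q] = [q] − [p]. For instance
  ∂di = i − d.
The 9×12 boundary matrix has rank 8 and Smith normal form diag(1,1,1,1,1,1,1,1).

Computing H_k = (kernel of ∂_k) / (image of ∂_{k+1}):

  H_0: rank C_0 − rank ∂_1 = 9 − 8 = 1, and the invariant factors of ∂_1 are all 1, so H_0 ≅ Z.

(K is a triangulation of a wedge of 4 circles.)

H_0 ≅ Z.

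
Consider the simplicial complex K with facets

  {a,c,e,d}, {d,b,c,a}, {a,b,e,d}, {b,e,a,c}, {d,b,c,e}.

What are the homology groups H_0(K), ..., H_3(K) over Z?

H_0 ≅ Z,  H_1 = 0,  H_2 = 0,  H_3 ≅ Z.

Fix the vertex order a < b < c < d < e and write every simplex with vertices in increasing order. Then dim K = 3 and the simplices of K are:

  0-simplices (5): a, b, c, d, e
  1-simplices (10): ab, ac, ad, ae, bc, bd, be, cd, ce, de
  2-simplices (10): abc, abd, abe, acd, ace, ade, bcd, bce, bde, cde
  3-simplices (5): abcd, abce, abde, acde, bcde

so the chain groups are C_0 ≅ Z^5, C_1 ≅ Z^10, C_2 ≅ Z^10, C_3 ≅ Z^5.

Boundary ∂_1: C_1 → C_0 is given by ∂[p,q] = [q] − [p]. For instance
  ∂ad = d − a.
As a 5×10 matrix over Z this has rank 4, with invariant factors (1,1,1,1).

∂_2: C_2 → C_1 sends each 2-simplex [p,q,r] to [q,r] − [p,r] + [p,q]. For instance
  ∂bce = ce − be + bc,
  ∂abc = bc − ac + ab.
The resulting 10×10 matrix has rank 6, and its Smith normal form has invariant factors (1,1,1,1,1,1).

∂_3: C_3 → C_2 sends each 3-simplex σ to the alternating sum Σ_i (−1)^i (σ with its i-th vertex removed). For instance
  ∂abde = bde − ade + abe − abd,
  ∂abcd = bcd − acd + abd − abc.
The resulting 10×5 matrix has rank 4, and its Smith normal form has invariant factors (1,1,1,1).

Now H_k = ker ∂_k / im ∂_{k+1}, so:

  H_0: rank C_0 − rank ∂_1 = 5 − 4 = 1, and the invariant factors of ∂_1 are all 1, so H_0 ≅ Z.
  H_1: rank ker ∂_1 − rank ∂_2 = (10 − 4) − 6 = 0, and the invariant factors of ∂_2 are all 1, so H_1 ≅ 0.
  H_2: rank ker ∂_2 − rank ∂_3 = (10 − 6) − 4 = 0, and the invariant factors of ∂_3 are all 1, so H_2 ≅ 0.
  H_3: rank ker ∂_3 − rank ∂_4 = (5 − 4) − 0 = 1, and there is no ∂_4, so H_3 ≅ Z.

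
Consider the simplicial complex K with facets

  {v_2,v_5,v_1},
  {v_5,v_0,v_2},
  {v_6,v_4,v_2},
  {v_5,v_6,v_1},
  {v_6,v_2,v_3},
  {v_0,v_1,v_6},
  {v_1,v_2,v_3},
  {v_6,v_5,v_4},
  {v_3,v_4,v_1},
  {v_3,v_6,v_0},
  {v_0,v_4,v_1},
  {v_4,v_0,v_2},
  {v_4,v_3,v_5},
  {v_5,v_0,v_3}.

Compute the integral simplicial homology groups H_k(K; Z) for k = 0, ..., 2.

Take the total order v_0 < v_1 < v_2 < v_3 < v_4 < v_5 < v_6 on the vertex set. Then K (dimension 2) consists of the simplices:

  0-simplices (7): [v_0], [v_1], [v_2], [v_3], [v_4], [v_5], [v_6]
  1-simplices (21): (21 of them)
  2-simplices (14): (14 of them)

so the chain groups are C_0 ≅ Z^7, C_1 ≅ Z^21, C_2 ≅ Z^14.

The boundary map ∂_1: C_1 → C_0 sends each edge [p,q] (with p < q) to q − p. For instance
  ∂[v_1,v_3] = [v_3] − [v_1].
The 7×21 boundary matrix has rank 6 and Smith normal form diag(1,1,1,1,1,1).

The boundary map ∂_2: C_2 → C_1 maps a triangle to the signed sum of its edges. For instance
  ∂[v_4,v_5,v_6] = [v_5,v_6] − [v_4,v_6] + [v_4,v_5],
  ∂[v_1,v_2,v_3] = [v_2,v_3] − [v_1,v_3] + [v_1,v_2].
This gives a 21×14 integer matrix of rank 13; reducing to Smith normal form yields diagonal entries (1,1,1,1,1,1,1,1,1,1,1,1,1).

Now H_k = ker ∂_k / im ∂_{k+1}, so:

  H_0: rank C_0 − rank ∂_1 = 7 − 6 = 1, and the invariant factors of ∂_1 are all 1, so H_0 = Z.
  H_1: rank ker ∂_1 − rank ∂_2 = (21 − 6) − 13 = 2, and the invariant factors of ∂_2 are all 1, so H_1 = Z^2.
  H_2: rank ker ∂_2 − rank ∂_3 = (14 − 13) − 0 = 1, and there is no ∂_3, so H_2 = Z.

As a check, the Euler characteristic is 7 − 21 + 14 = 0, which agrees with 1 − 2 + 1 = 0.
(K is a triangulation of the torus T^2.)

H_0 = Z,  H_1 = Z^2,  H_2 = Z.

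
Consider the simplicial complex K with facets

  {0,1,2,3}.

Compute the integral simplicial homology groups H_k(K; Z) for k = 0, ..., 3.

H_0 ≅ Z,  H_1 = 0,  H_2 = 0,  H_3 = 0.

Take the total order 0 < 1 < 2 < 3 on the vertex set. Then K (dimension 3) consists of the simplices:

  0-simplices (4): [0], [1], [2], [3]
  1-simplices (6): [0,1], [0,2], [0,3], [1,2], [1,3], [2,3]
  2-simplices (4): [0,1,2], [0,1,3], [0,2,3], [1,2,3]
  3-simplices (1): [0,1,2,3]

giving chain groups C_0 ≅ Z^4, C_1 ≅ Z^6, C_2 ≅ Z^4, C_3 ≅ Z^1.

Boundary ∂_1: C_1 → C_0 is given by ∂[p,q] = [q] − [p].
The resulting 4×6 matrix has rank 3, and its Smith normal form has invariant factors (1,1,1).

The boundary map ∂_2: C_2 → C_1 sends each 2-simplex [p,q,r] to [q,r] − [p,r] + [p,q]. For instance
  ∂[0,1,2] = [1,2] − [0,2] + [0,1],
  ∂[1,2,3] = [2,3] − [1,3] + [1,2].
The 6×4 boundary matrix has rank 3 and Smith normal form diag(1,1,1).

∂_3: C_3 → C_2 sends each 3-simplex σ to the alternating sum Σ_i (−1)^i (σ with its i-th vertex removed). For instance
  ∂[0,1,2,3] = [1,2,3] − [0,2,3] + [0,1,3] − [0,1,2].
As a 4×1 matrix over Z this has rank 1, with invariant factors (1).

Reading off H_k = ker ∂_k / im ∂_{k+1}:

  H_0: rank C_0 − rank ∂_1 = 4 − 3 = 1, and the invariant factors of ∂_1 are all 1, so H_0 = Z.
  H_1: rank ker ∂_1 − rank ∂_2 = (6 − 3) − 3 = 0, and the invariant factors of ∂_2 are all 1, so H_1 = 0.
  H_2: rank ker ∂_2 − rank ∂_3 = (4 − 3) − 1 = 0, and the invariant factors of ∂_3 are all 1, so H_2 = 0.
  H_3: rank ker ∂_3 − rank ∂_4 = (1 − 1) − 0 = 0, and there is no ∂_4, so H_3 = 0.

As a check, the Euler characteristic is 4 − 6 + 4 − 1 = 1, which agrees with 1 − 0 + 0 − 0 = 1.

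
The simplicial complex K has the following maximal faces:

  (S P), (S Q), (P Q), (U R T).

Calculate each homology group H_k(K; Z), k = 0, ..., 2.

Take the total order P < Q < R < S < T < U on the vertex set. Then K (dimension 2) consists of the simplices:

  0-simplices (6): P, Q, R, S, T, U
  1-simplices (6): PQ, PS, QS, RT, RU, TU
  2-simplices (1): RTU

Hence C_0 ≅ Z^6, C_1 ≅ Z^6, C_2 ≅ Z^1.

The boundary map ∂_1: C_1 → C_0 is given by ∂[p,q] = [q] − [p].
The 6×6 boundary matrix has rank 4 and Smith normal form diag(1,1,1,1).

∂_2: C_2 → C_1 maps a triangle to the signed sum of its edges. For instance
  ∂RTU = TU − RU + RT.
As a 6×1 matrix over Z this has rank 1, with invariant factors (1).

Reading off H_k = ker ∂_k / im ∂_{k+1}:

  H_0: rank C_0 − rank ∂_1 = 6 − 4 = 2, and the invariant factors of ∂_1 are all 1, so H_0 = Z^2.
  H_1: rank ker ∂_1 − rank ∂_2 = (6 − 4) − 1 = 1, and the invariant factors of ∂_2 are all 1, so H_1 = Z.
  H_2: rank ker ∂_2 − rank ∂_3 = (1 − 1) − 0 = 0, and there is no ∂_3, so H_2 = 0.

(K is a triangulation of the disjoint union of the circle S^1 and the 2-simplex.)

H_0 = Z^2,  H_1 = Z,  H_2 = 0.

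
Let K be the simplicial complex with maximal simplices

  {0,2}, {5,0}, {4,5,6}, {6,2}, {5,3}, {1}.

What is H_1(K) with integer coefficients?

H_1 ≅ Z.

We work with the vertex ordering 0 < 1 < 2 < 3 < 4 < 5 < 6. The simplices of K, each written with vertices in increasing order, are:

  0-simplices (7): [0], [1], [2], [3], [4], [5], [6]
  1-simplices (7): [0,2], [0,5], [2,6], [3,5], [4,5], [4,6], [5,6]
  2-simplices (1): [4,5,6]

so the chain groups are C_0 ≅ Z^7, C_1 ≅ Z^7, C_2 ≅ Z^1.

∂_1: C_1 → C_0 sends each edge [p,q] (with p < q) to q − p. For instance
  ∂[0,5] = [5] − [0].
The 7×7 boundary matrix has rank 5 and Smith normal form diag(1,1,1,1,1).

The boundary map ∂_2: C_2 → C_1 maps a triangle to the signed sum of its edges. For instance
  ∂[4,5,6] = [5,6] − [4,6] + [4,5].
This gives a 7×1 integer matrix of rank 1; reducing to Smith normal form yields diagonal entries (1).

Reading off H_k = ker ∂_k / im ∂_{k+1}:

  H_1: rank ker ∂_1 − rank ∂_2 = (7 − 5) − 1 = 1, and the invariant factors of ∂_2 are all 1, so H_1 ≅ Z.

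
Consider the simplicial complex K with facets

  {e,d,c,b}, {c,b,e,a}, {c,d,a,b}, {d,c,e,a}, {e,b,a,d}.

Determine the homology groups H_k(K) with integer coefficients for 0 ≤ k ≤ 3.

Order the vertices as a < b < c < d < e. Listing each simplex with vertices in this order, K has dimension 3 with simplices:

  0-simplices (5): a, b, c, d, e
  1-simplices (10): ab, ac, ad, ae, bc, bd, be, cd, ce, de
  2-simplices (10): abc, abd, abe, acd, ace, ade, bcd, bce, bde, cde
  3-simplices (5): abcd, abce, abde, acde, bcde

so the chain groups are C_0 ≅ Z^5, C_1 ≅ Z^10, C_2 ≅ Z^10, C_3 ≅ Z^5.

∂_1: C_1 → C_0 maps an edge to its endpoints' difference, ∂[p,q] = q − p. For instance
  ∂ad = d − a.
The 5×10 boundary matrix has rank 4 and Smith normal form diag(1,1,1,1).

Boundary ∂_2: C_2 → C_1 acts by ∂[p,q,r] = [q,r] − [p,r] + [p,q]. For instance
  ∂bcd = cd − bd + bc,
  ∂ace = ce − ae + ac.
The resulting 10×10 matrix has rank 6, and its Smith normal form has invariant factors (1,1,1,1,1,1).

Boundary ∂_3: C_3 → C_2 sends each 3-simplex σ to the alternating sum Σ_i (−1)^i (σ with its i-th vertex removed). For instance
  ∂bcde = cde − bde + bce − bcd,
  ∂abde = bde − ade + abe − abd.
The 10×5 boundary matrix has rank 4 and Smith normal form diag(1,1,1,1).

Computing H_k = (kernel of ∂_k) / (image of ∂_{k+1}):

  H_0: rank C_0 − rank ∂_1 = 5 − 4 = 1, and the invariant factors of ∂_1 are all 1, so H_0 ≅ Z.
  H_1: rank ker ∂_1 − rank ∂_2 = (10 − 4) − 6 = 0, and the invariant factors of ∂_2 are all 1, so H_1 ≅ 0.
  H_2: rank ker ∂_2 − rank ∂_3 = (10 − 6) − 4 = 0, and the invariant factors of ∂_3 are all 1, so H_2 ≅ 0.
  H_3: rank ker ∂_3 − rank ∂_4 = (5 − 4) − 0 = 1, and there is no ∂_4, so H_3 ≅ Z.

H_0 = Z,  H_1 = 0,  H_2 = 0,  H_3 = Z.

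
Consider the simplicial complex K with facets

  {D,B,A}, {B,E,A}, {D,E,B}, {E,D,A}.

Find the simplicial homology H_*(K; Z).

H_0 ≅ Z,  H_1 = 0,  H_2 ≅ Z.

We work with the vertex ordering A < B < D < E. The simplices of K, each written with vertices in increasing order, are:

  0-simplices (4): A, B, D, E
  1-simplices (6): AB, AD, AE, BD, BE, DE
  2-simplices (4): ABD, ABE, ADE, BDE

so the chain groups are C_0 ≅ Z^4, C_1 ≅ Z^6, C_2 ≅ Z^4.

The boundary map ∂_1: C_1 → C_0 sends each edge [p,q] (with p < q) to q − p. For instance
  ∂AD = D − A.
The 4×6 boundary matrix has rank 3 and Smith normal form diag(1,1,1).

Boundary ∂_2: C_2 → C_1 acts by ∂[p,q,r] = [q,r] − [p,r] + [p,q]. For instance
  ∂ABE = BE − AE + AB,
  ∂ABD = BD − AD + AB.
This gives a 6×4 integer matrix of rank 3; reducing to Smith normal form yields diagonal entries (1,1,1).

Reading off H_k = ker ∂_k / im ∂_{k+1}:

  H_0: rank C_0 − rank ∂_1 = 4 − 3 = 1, and the invariant factors of ∂_1 are all 1, so H_0 = Z.
  H_1: rank ker ∂_1 − rank ∂_2 = (6 − 3) − 3 = 0, and the invariant factors of ∂_2 are all 1, so H_1 = 0.
  H_2: rank ker ∂_2 − rank ∂_3 = (4 − 3) − 0 = 1, and there is no ∂_3, so H_2 = Z.

As a check, the Euler characteristic is 4 − 6 + 4 = 2, which agrees with 1 − 0 + 1 = 2.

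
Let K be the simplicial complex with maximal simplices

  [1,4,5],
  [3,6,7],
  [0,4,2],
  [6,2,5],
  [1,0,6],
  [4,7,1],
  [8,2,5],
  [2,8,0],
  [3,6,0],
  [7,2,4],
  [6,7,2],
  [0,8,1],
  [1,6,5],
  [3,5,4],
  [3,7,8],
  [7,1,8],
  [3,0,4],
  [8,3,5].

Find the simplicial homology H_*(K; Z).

H_0 ≅ Z,  H_1 ≅ Z^2,  H_2 ≅ Z.

Order the vertices as 0 < 1 < 2 < 3 < 4 < 5 < 6 < 7 < 8. Listing each simplex with vertices in this order, K has dimension 2 with simplices:

  0-simplices (9): [0], [1], [2], [3], [4], [5], [6], [7], [8]
  1-simplices (27): (27 of them)
  2-simplices (18): [0,1,6], [0,1,8], [0,2,4], [0,2,8], [0,3,4], [0,3,6], [1,4,5], [1,4,7], [1,5,6], [1,7,8], [2,4,7], [2,5,6], [2,5,8], [2,6,7], [3,4,5], [3,5,8], [3,6,7], [3,7,8]

Hence C_0 ≅ Z^9, C_1 ≅ Z^27, C_2 ≅ Z^18.

∂_1: C_1 → C_0 sends each edge [p,q] (with p < q) to q − p.
As a 9×27 matrix over Z this has rank 8, with invariant factors (1,1,1,1,1,1,1,1).

Boundary ∂_2: C_2 → C_1 acts by ∂[p,q,r] = [q,r] − [p,r] + [p,q]. For instance
  ∂[0,3,4] = [3,4] − [0,4] + [0,3],
  ∂[3,5,8] = [5,8] − [3,8] + [3,5].
The resulting 27×18 matrix has rank 17, and its Smith normal form has invariant factors (1,1,1,1,1,1,1,1,1,1,1,1,1,1,1,1,1).

From H_k ≅ ker(∂_k) / im(∂_{k+1}) we obtain:

  H_0: rank C_0 − rank ∂_1 = 9 − 8 = 1, and the invariant factors of ∂_1 are all 1, so H_0 = Z.
  H_1: rank ker ∂_1 − rank ∂_2 = (27 − 8) − 17 = 2, and the invariant factors of ∂_2 are all 1, so H_1 = Z^2.
  H_2: rank ker ∂_2 − rank ∂_3 = (18 − 17) − 0 = 1, and there is no ∂_3, so H_2 = Z.

(K is a triangulation of the torus T^2.)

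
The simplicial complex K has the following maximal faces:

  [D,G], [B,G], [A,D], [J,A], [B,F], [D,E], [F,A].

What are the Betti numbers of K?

Order the vertices as A < B < D < E < F < G < J. Listing each simplex with vertices in this order, K has dimension 1 with simplices:

  0-simplices (7): A, B, D, E, F, G, J
  1-simplices (7): AD, AF, AJ, BF, BG, DE, DG

Hence C_0 ≅ Z^7, C_1 ≅ Z^7.

The boundary map ∂_1: C_1 → C_0 maps an edge to its endpoints' difference, ∂[p,q] = q − p. For instance
  ∂BF = F − B.
This gives a 7×7 integer matrix of rank 6; reducing to Smith normal form yields diagonal entries (1,1,1,1,1,1).

From H_k ≅ ker(∂_k) / im(∂_{k+1}) we obtain:

  H_0: rank C_0 − rank ∂_1 = 7 − 6 = 1, and the invariant factors of ∂_1 are all 1, so H_0 = Z.
  H_1: rank ker ∂_1 − rank ∂_2 = (7 − 6) − 0 = 1, and there is no ∂_2, so H_1 = Z.

Hence the Betti numbers are b_0 = 1, b_1 = 1.

b_0 = 1, b_1 = 1.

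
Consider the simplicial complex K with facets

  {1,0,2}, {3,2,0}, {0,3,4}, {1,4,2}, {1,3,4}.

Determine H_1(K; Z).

H_1 = Z.

Take the total order 0 < 1 < 2 < 3 < 4 on the vertex set. Then K (dimension 2) consists of the simplices:

  0-simplices (5): [0], [1], [2], [3], [4]
  1-simplices (10): [0,1], [0,2], [0,3], [0,4], [1,2], [1,3], [1,4], [2,3], [2,4], [3,4]
  2-simplices (5): [0,1,2], [0,2,3], [0,3,4], [1,2,4], [1,3,4]

Hence C_0 ≅ Z^5, C_1 ≅ Z^10, C_2 ≅ Z^5.

Boundary ∂_1: C_1 → C_0 sends each edge [p,q] (with p < q) to q − p. For instance
  ∂[1,2] = [2] − [1].
This gives a 5×10 integer matrix of rank 4; reducing to Smith normal form yields diagonal entries (1,1,1,1).

The boundary map ∂_2: C_2 → C_1 acts by ∂[p,q,r] = [q,r] − [p,r] + [p,q]. For instance
  ∂[0,1,2] = [1,2] − [0,2] + [0,1],
  ∂[1,3,4] = [3,4] − [1,4] + [1,3].
This gives a 10×5 integer matrix of rank 5; reducing to Smith normal form yields diagonal entries (1,1,1,1,1).

Computing H_k = (kernel of ∂_k) / (image of ∂_{k+1}):

  H_1: rank ker ∂_1 − rank ∂_2 = (10 − 4) − 5 = 1, and the invariant factors of ∂_2 are all 1, so H_1 ≅ Z.

(K is a triangulation of the Möbius band.)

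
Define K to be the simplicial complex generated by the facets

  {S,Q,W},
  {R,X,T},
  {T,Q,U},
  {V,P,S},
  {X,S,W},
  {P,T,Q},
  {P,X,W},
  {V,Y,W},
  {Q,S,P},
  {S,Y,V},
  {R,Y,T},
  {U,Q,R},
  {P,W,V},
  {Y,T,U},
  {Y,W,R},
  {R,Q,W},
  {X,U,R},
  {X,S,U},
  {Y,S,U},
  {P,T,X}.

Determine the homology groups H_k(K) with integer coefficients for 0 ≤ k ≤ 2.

H_0 ≅ Z,  H_1 ≅ Z ⊕ Z/2Z,  H_2 = 0.

Take the total order P < Q < R < S < T < U < V < W < X < Y on the vertex set. Then K (dimension 2) consists of the simplices:

  0-simplices (10): P, Q, R, S, T, U, V, W, X, Y
  1-simplices (30): PQ, PS, PT, PV, PW, PX, QR, QS, QT, QU, QW, RT, RU, RW, RX, RY, SU, SV, SW, SX, SY, TU, TX, TY, UX, UY, VW, VY, WX, WY
  2-simplices (20): PQS, PQT, PSV, PTX, PVW, PWX, QRU, QRW, QSW, QTU, RTX, RTY, RUX, RWY, SUX, SUY, SVY, SWX, TUY, VWY

giving chain groups C_0 ≅ Z^10, C_1 ≅ Z^30, C_2 ≅ Z^20.

The boundary map ∂_1: C_1 → C_0 maps an edge to its endpoints' difference, ∂[p,q] = q − p. For instance
  ∂SU = U − S.
As a 10×30 matrix over Z this has rank 9, with invariant factors (1,1,1,1,1,1,1,1,1).

Boundary ∂_2: C_2 → C_1 maps a triangle to the signed sum of its edges. For instance
  ∂QTU = TU − QU + QT,
  ∂RTX = TX − RX + RT.
As a 30×20 matrix over Z this has rank 20, with invariant factors (1,1,1,1,1,1,1,1,1,1,1,1,1,1,1,1,1,1,1,2).

Now H_k = ker ∂_k / im ∂_{k+1}, so:

  H_0: rank C_0 − rank ∂_1 = 10 − 9 = 1, and the invariant factors of ∂_1 are all 1, so H_0 = Z.
  H_1: rank ker ∂_1 − rank ∂_2 = (30 − 9) − 20 = 1, and ∂_2 has invariant factor 2 > 1, so H_1 = Z ⊕ Z/2Z.
  H_2: rank ker ∂_2 − rank ∂_3 = (20 − 20) − 0 = 0, and there is no ∂_3, so H_2 = 0.

As a check, the Euler characteristic is 10 − 30 + 20 = 0, which agrees with 1 − 1 + 0 = 0.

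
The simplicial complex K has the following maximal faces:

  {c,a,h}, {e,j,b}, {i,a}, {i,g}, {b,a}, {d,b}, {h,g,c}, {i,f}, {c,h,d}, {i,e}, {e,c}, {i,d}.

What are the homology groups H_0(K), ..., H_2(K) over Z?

H_0 ≅ Z,  H_1 ≅ Z^5,  H_2 = 0.

K has 10 vertices, 18 edges, 4 triangles.
rank ∂_0 = 0, rank ∂_1 = 9 ⇒ b_0 = 10 − 0 − 9 = 1; all invariant factors of ∂_1 are 1 so no torsion. So H_0 = Z.
rank ∂_1 = 9, rank ∂_2 = 4 ⇒ b_1 = 18 − 9 − 4 = 5; all invariant factors of ∂_2 are 1 so no torsion. So H_1 = Z^5.
rank ∂_2 = 4, rank ∂_3 = 0 ⇒ b_2 = 4 − 4 − 0 = 0. So H_2 = 0.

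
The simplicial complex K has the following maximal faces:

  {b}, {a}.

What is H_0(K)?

Take the total order a < b on the vertex set. Then K (dimension 0) consists of the simplices:

  0-simplices (2): a, b

Hence C_0 ≅ Z^2.

Now H_k = ker ∂_k / im ∂_{k+1}, so:

  H_0: rank C_0 − rank ∂_1 = 2 − 0 = 2, and there is no ∂_1, so H_0 = Z^2.

(K is a triangulation of a set of 2 points.)

H_0 = Z^2.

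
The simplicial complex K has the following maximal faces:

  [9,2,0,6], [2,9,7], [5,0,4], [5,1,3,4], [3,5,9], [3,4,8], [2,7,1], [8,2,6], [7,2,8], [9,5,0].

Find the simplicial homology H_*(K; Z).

H_0 = Z,  H_1 = Z^2,  H_2 = 0,  H_3 = 0.

K has 10 vertices, 25 edges, 16 triangles, 2 3-simplices.
rank ∂_0 = 0, rank ∂_1 = 9 ⇒ b_0 = 10 − 0 − 9 = 1; all invariant factors of ∂_1 are 1 so no torsion. So H_0 = Z.
rank ∂_1 = 9, rank ∂_2 = 14 ⇒ b_1 = 25 − 9 − 14 = 2; all invariant factors of ∂_2 are 1 so no torsion. So H_1 = Z^2.
rank ∂_2 = 14, rank ∂_3 = 2 ⇒ b_2 = 16 − 14 − 2 = 0; all invariant factors of ∂_3 are 1 so no torsion. So H_2 = 0.
rank ∂_3 = 2, rank ∂_4 = 0 ⇒ b_3 = 2 − 2 − 0 = 0. So H_3 = 0.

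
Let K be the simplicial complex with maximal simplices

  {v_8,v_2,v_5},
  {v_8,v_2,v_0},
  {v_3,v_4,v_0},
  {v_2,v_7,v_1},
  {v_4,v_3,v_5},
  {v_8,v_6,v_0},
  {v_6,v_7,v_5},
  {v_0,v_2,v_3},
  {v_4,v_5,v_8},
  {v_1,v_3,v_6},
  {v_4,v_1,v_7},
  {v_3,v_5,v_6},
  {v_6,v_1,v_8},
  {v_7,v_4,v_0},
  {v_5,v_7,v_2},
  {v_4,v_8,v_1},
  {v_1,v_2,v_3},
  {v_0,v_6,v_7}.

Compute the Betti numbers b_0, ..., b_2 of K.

Order the vertices as v_0 < v_1 < v_2 < v_3 < v_4 < v_5 < v_6 < v_7 < v_8. Listing each simplex with vertices in this order, K has dimension 2 with simplices:

  0-simplices (9): [v_0], [v_1], [v_2], [v_3], [v_4], [v_5], [v_6], [v_7], [v_8]
  1-simplices (27): (27 of them)
  2-simplices (18): (18 of them)

so the chain groups are C_0 ≅ Z^9, C_1 ≅ Z^27, C_2 ≅ Z^18.

The boundary map ∂_1: C_1 → C_0 is given by ∂[p,q] = [q] − [p].
This gives a 9×27 integer matrix of rank 8; reducing to Smith normal form yields diagonal entries (1,1,1,1,1,1,1,1).

The boundary map ∂_2: C_2 → C_1 sends each 2-simplex [p,q,r] to [q,r] − [p,r] + [p,q]. For instance
  ∂[v_0,v_2,v_8] = [v_2,v_8] − [v_0,v_8] + [v_0,v_2],
  ∂[v_3,v_5,v_6] = [v_5,v_6] − [v_3,v_6] + [v_3,v_5].
This gives a 27×18 integer matrix of rank 17; reducing to Smith normal form yields diagonal entries (1,1,1,1,1,1,1,1,1,1,1,1,1,1,1,1,1).

From H_k ≅ ker(∂_k) / im(∂_{k+1}) we obtain:

  H_0: rank C_0 − rank ∂_1 = 9 − 8 = 1, and the invariant factors of ∂_1 are all 1, so H_0 = Z.
  H_1: rank ker ∂_1 − rank ∂_2 = (27 − 8) − 17 = 2, and the invariant factors of ∂_2 are all 1, so H_1 = Z^2.
  H_2: rank ker ∂_2 − rank ∂_3 = (18 − 17) − 0 = 1, and there is no ∂_3, so H_2 = Z.

As a check, the Euler characteristic is 9 − 27 + 18 = 0, which agrees with 1 − 2 + 1 = 0.

Hence the Betti numbers are b_0 = 1, b_1 = 2, b_2 = 1.

b_0 = 1, b_1 = 2, b_2 = 1.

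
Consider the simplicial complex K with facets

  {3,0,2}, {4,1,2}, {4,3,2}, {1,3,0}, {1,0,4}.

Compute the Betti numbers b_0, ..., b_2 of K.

b_0 = 1, b_1 = 1, b_2 = 0.

K has 5 vertices, 10 edges, 5 triangles.
rank ∂_0 = 0, rank ∂_1 = 4 ⇒ b_0 = 5 − 0 − 4 = 1; all invariant factors of ∂_1 are 1 so no torsion. So H_0 ≅ Z.
rank ∂_1 = 4, rank ∂_2 = 5 ⇒ b_1 = 10 − 4 − 5 = 1; all invariant factors of ∂_2 are 1 so no torsion. So H_1 ≅ Z.
rank ∂_2 = 5, rank ∂_3 = 0 ⇒ b_2 = 5 − 5 − 0 = 0. So H_2 ≅ 0.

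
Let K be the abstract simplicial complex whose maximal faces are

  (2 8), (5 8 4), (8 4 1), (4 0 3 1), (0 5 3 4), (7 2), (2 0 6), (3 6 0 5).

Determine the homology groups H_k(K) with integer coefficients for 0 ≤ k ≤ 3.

H_0 ≅ Z,  H_1 ≅ Z,  H_2 = 0,  H_3 = 0.

K has 9 vertices, 19 edges, 13 triangles, 3 3-simplices.
rank ∂_0 = 0, rank ∂_1 = 8 ⇒ b_0 = 9 − 0 − 8 = 1; all invariant factors of ∂_1 are 1 so no torsion. So H_0 ≅ Z.
rank ∂_1 = 8, rank ∂_2 = 10 ⇒ b_1 = 19 − 8 − 10 = 1; all invariant factors of ∂_2 are 1 so no torsion. So H_1 ≅ Z.
rank ∂_2 = 10, rank ∂_3 = 3 ⇒ b_2 = 13 − 10 − 3 = 0; all invariant factors of ∂_3 are 1 so no torsion. So H_2 ≅ 0.
rank ∂_3 = 3, rank ∂_4 = 0 ⇒ b_3 = 3 − 3 − 0 = 0. So H_3 ≅ 0.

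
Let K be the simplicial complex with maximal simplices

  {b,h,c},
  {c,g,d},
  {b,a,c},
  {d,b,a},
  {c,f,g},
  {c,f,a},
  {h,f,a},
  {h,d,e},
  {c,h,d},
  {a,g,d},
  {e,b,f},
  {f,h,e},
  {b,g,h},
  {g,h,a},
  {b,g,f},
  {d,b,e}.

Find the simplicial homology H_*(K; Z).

H_0 = Z,  H_1 = Z^2,  H_2 = Z.

Fix the vertex order a < b < c < d < e < f < g < h and write every simplex with vertices in increasing order. Then dim K = 2 and the simplices of K are:

  0-simplices (8): a, b, c, d, e, f, g, h
  1-simplices (24): ab, ac, ad, af, ag, ah, bc, bd, be, bf, bg, bh, cd, cf, cg, ch, de, dg, dh, ef, eh, fg, fh, gh
  2-simplices (16): abc, abd, acf, adg, afh, agh, bch, bde, bef, bfg, bgh, cdg, cdh, cfg, deh, efh

giving chain groups C_0 ≅ Z^8, C_1 ≅ Z^24, C_2 ≅ Z^16.

∂_1: C_1 → C_0 sends each edge [p,q] (with p < q) to q − p. For instance
  ∂bd = d − b.
This gives a 8×24 integer matrix of rank 7; reducing to Smith normal form yields diagonal entries (1,1,1,1,1,1,1).

∂_2: C_2 → C_1 acts by ∂[p,q,r] = [q,r] − [p,r] + [p,q]. For instance
  ∂deh = eh − dh + de,
  ∂cdg = dg − cg + cd.
This gives a 24×16 integer matrix of rank 15; reducing to Smith normal form yields diagonal entries (1,1,1,1,1,1,1,1,1,1,1,1,1,1,1).

Reading off H_k = ker ∂_k / im ∂_{k+1}:

  H_0: rank C_0 − rank ∂_1 = 8 − 7 = 1, and the invariant factors of ∂_1 are all 1, so H_0 = Z.
  H_1: rank ker ∂_1 − rank ∂_2 = (24 − 7) − 15 = 2, and the invariant factors of ∂_2 are all 1, so H_1 = Z^2.
  H_2: rank ker ∂_2 − rank ∂_3 = (16 − 15) − 0 = 1, and there is no ∂_3, so H_2 = Z.

As a check, the Euler characteristic is 8 − 24 + 16 = 0, which agrees with 1 − 2 + 1 = 0.
(K is a triangulation of the torus T^2.)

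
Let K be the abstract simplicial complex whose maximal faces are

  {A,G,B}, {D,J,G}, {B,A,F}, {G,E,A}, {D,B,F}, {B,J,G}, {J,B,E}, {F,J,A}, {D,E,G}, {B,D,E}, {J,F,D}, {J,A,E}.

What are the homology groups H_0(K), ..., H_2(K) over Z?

H_0 = Z,  H_1 = Z/2,  H_2 = 0.

Order the vertices as A < B < D < E < F < G < J. Listing each simplex with vertices in this order, K has dimension 2 with simplices:

  0-simplices (7): A, B, D, E, F, G, J
  1-simplices (18): AB, AE, AF, AG, AJ, BD, BE, BF, BG, BJ, DE, DF, DG, DJ, EG, EJ, FJ, GJ
  2-simplices (12): ABF, ABG, AEG, AEJ, AFJ, BDE, BDF, BEJ, BGJ, DEG, DFJ, DGJ

giving chain groups C_0 ≅ Z^7, C_1 ≅ Z^18, C_2 ≅ Z^12.

The boundary map ∂_1: C_1 → C_0 maps an edge to its endpoints' difference, ∂[p,q] = q − p.
This gives a 7×18 integer matrix of rank 6; reducing to Smith normal form yields diagonal entries (1,1,1,1,1,1).

∂_2: C_2 → C_1 maps a triangle to the signed sum of its edges. For instance
  ∂BDE = DE − BE + BD,
  ∂DEG = EG − DG + DE.
As a 18×12 matrix over Z this has rank 12, with invariant factors (1,1,1,1,1,1,1,1,1,1,1,2).

Reading off H_k = ker ∂_k / im ∂_{k+1}:

  H_0: rank C_0 − rank ∂_1 = 7 − 6 = 1, and the invariant factors of ∂_1 are all 1, so H_0 = Z.
  H_1: rank ker ∂_1 − rank ∂_2 = (18 − 6) − 12 = 0, and ∂_2 has invariant factor 2 > 1, so H_1 = Z/2.
  H_2: rank ker ∂_2 − rank ∂_3 = (12 − 12) − 0 = 0, and there is no ∂_3, so H_2 = 0.

As a check, the Euler characteristic is 7 − 18 + 12 = 1, which agrees with 1 − 0 + 0 = 1.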